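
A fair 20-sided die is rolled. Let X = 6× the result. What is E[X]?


E[die] = (1+20)/2 = 21/2
E[X] = 6 × 21/2 = 63

E[X] = 63


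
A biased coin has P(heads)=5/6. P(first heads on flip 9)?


Geometric: P(X=9) = (1-p)^(k-1)×p = (1/6)^8×5/6 = 5/10077696

P(X=9) = 5/10077696 ≈ 0.00%


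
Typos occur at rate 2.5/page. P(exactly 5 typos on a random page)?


Poisson(λ=2.5): P(X=5) = e^(-λ)×λ^k/k!
= e^(-2.5) × 2.5^5 / 5!
≈ 0.08208499862 × 97.65625 / 120 ≈ 0.066801

P(X=5) ≈ 0.066801 ≈ 6.68%


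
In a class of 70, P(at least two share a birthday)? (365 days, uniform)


P(all different) = Π(365-i)/365 for i=0..69
= 0.000840
P(match) = 1 - 0.000840 = 0.999160

P ≈ 0.9992 ≈ 99.92%


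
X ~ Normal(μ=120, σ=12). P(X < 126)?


z = (126-120)/12 = 0.5
P(Z < 0.5) = 0.6915

P(X < 126) ≈ 0.6915


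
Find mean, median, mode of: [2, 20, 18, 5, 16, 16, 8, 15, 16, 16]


Sorted: [2, 5, 8, 15, 16, 16, 16, 16, 18, 20]
Mean = 132/10 = 66/5
Median = 16
Freq: {2: 1, 20: 1, 18: 1, 5: 1, 16: 4, 8: 1, 15: 1}
Mode: [16]

Mean=66/5, Median=16, Mode=16


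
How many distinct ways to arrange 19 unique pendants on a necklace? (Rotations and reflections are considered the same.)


Free circular arrangements: rotations and reflections both identified.
(n-1)!/2 = 18!/2 = 6402373705728000/2 = 3201186852864000

3201186852864000


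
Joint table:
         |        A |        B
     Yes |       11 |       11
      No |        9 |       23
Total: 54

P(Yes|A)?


P(Yes|A) = 11/(11+9) = 11/20

P = 11/20 ≈ 55.00%


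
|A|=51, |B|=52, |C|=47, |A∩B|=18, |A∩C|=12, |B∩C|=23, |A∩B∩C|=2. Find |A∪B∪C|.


|A∪B∪C| = 51+52+47-18-12-23+2 = 99

|A∪B∪C| = 99


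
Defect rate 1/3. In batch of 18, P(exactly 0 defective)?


Binomial: P(X=0) = C(18,0)×p^0×(1-p)^18
= 1 × 1 × 262144/387420489 = 262144/387420489

P(X=0) = 262144/387420489 ≈ 0.07%


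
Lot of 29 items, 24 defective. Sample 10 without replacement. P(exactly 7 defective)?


Hypergeometric: C(24,7)×C(5,3)/C(29,10)
= 346104×10/20030010 = 456/2639

P(X=7) = 456/2639 ≈ 17.28%


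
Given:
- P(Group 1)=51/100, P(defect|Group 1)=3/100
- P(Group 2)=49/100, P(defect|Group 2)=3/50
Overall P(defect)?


P(B) = Σ P(B|Aᵢ)×P(Aᵢ)
  3/100×51/100 = 153/10000
  3/50×49/100 = 147/5000
Sum = 447/10000

P(defect) = 447/10000 ≈ 4.47%


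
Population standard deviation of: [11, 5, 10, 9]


Mean = 35/4
  (11-35/4)²=81/16
  (5-35/4)²=225/16
  (10-35/4)²=25/16
  (9-35/4)²=1/16
Σ(x-μ)² = 83/4
σ² = (83/4)/4 = 83/16

σ = √(83/16) ≈ 2.2776


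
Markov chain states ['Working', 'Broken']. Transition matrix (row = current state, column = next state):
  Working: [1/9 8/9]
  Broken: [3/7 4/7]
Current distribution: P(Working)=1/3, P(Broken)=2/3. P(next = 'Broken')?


P(next=Broken) = Σᵢ P(now=i)×P(i→Broken)
= 1/3×8/9 + 2/3×4/7
= 8/27 + 8/21 = 128/189

P = 128/189 ≈ 0.6772


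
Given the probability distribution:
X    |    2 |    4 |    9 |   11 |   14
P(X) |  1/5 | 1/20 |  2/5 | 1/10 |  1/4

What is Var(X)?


E[X] = 44/5
E[X²] = 951/10
Var(X) = E[X²] - (E[X])² = 951/10 - 1936/25 = 883/50

Var(X) = 883/50 ≈ 17.6600


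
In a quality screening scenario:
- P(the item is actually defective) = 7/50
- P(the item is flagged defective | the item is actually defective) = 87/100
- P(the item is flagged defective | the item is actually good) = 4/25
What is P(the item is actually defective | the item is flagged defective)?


Using Bayes' theorem:
P(A|B) = P(B|A)·P(A) / P(B)

P(the item is flagged defective) = 87/100 × 7/50 + 4/25 × 43/50
= 609/5000 + 86/625 = 1297/5000

P(the item is actually defective|the item is flagged defective) = (609/5000) / (1297/5000) = 609/1297

P(the item is actually defective|the item is flagged defective) = 609/1297 ≈ 46.95%


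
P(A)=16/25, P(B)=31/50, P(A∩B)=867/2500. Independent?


P(A)×P(B) = 248/625
P(A∩B) = 867/2500
Not equal → NOT independent

No, not independent


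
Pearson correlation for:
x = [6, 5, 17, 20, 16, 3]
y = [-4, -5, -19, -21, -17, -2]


n=6, Σx=67, Σy=-68, Σxy=-1070, Σx²=1015, Σy²=1136
r = (6×(-1070) - 67×(-68))/√((6×1015 - 67²)(6×1136 - (-68)²))
= -1864/√(1601×2192) = -1864/√3509392 ≈ -1864/1873.3371 ≈ -0.9950

r ≈ -0.9950


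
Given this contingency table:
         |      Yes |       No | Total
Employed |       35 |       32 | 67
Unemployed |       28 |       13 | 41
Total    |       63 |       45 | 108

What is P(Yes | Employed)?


P(Yes | Employed) = 35/(35+32) = 35/67

P(Yes|Employed) = 35/67 ≈ 52.24%


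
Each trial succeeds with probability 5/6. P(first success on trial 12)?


Geometric: P(X=12) = (1-p)^(k-1)×p = (1/6)^11×5/6 = 5/2176782336

P(X=12) = 5/2176782336 ≈ 0.00%


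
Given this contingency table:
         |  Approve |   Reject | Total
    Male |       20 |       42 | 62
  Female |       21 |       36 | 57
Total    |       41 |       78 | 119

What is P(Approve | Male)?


P(Approve | Male) = 20/(20+42) = 20/62 = 10/31

P(Approve|Male) = 10/31 ≈ 32.26%


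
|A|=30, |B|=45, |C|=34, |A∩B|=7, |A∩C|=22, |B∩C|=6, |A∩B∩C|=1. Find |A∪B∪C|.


|A∪B∪C| = 30+45+34-7-22-6+1 = 75

|A∪B∪C| = 75


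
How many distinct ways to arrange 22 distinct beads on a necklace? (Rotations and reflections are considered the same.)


Free circular arrangements: rotations and reflections both identified.
(n-1)!/2 = 21!/2 = 51090942171709440000/2 = 25545471085854720000

25545471085854720000


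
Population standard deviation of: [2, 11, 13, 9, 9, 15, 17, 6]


Mean = 82/8 = 41/4
  (2-41/4)²=1089/16
  (11-41/4)²=9/16
  (13-41/4)²=121/16
  (9-41/4)²=25/16
  (9-41/4)²=25/16
  (15-41/4)²=361/16
  (17-41/4)²=729/16
  (6-41/4)²=289/16
Σ(x-μ)² = 331/2
σ² = (331/2)/8 = 331/16

σ = √(331/16) ≈ 4.5484


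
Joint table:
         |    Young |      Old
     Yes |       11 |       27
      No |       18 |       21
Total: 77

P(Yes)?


P(Yes) = (11+27)/77 = 38/77

P(Yes) = 38/77 ≈ 49.35%


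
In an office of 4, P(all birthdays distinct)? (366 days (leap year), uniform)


P(all different) = Π(366-i)/366 for i=0..3
= (366/366)×(365/366)×...×(363/366)
= 0.983689

P ≈ 0.9837 ≈ 98.37%


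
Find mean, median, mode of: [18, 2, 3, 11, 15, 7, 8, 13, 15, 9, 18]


Sorted: [2, 3, 7, 8, 9, 11, 13, 15, 15, 18, 18]
Mean = 119/11
Median = 11
Freq: {18: 2, 2: 1, 3: 1, 11: 1, 15: 2, 7: 1, 8: 1, 13: 1, 9: 1}
Mode: [15, 18]

Mean=119/11, Median=11, Mode=[15, 18]


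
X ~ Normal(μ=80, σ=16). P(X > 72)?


z = (72-80)/16 = -0.5
P(X > 72) = 1 - P(Z ≤ -0.5) = 1 - 0.3085 = 0.6915

P(X > 72) ≈ 0.6915


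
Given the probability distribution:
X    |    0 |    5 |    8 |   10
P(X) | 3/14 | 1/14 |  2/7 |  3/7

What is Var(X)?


E[X] = 97/14
E[X²] = 881/14
Var(X) = E[X²] - (E[X])² = 881/14 - 9409/196 = 2925/196

Var(X) = 2925/196 ≈ 14.9235


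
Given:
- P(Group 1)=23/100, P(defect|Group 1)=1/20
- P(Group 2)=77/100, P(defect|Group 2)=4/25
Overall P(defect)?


P(B) = Σ P(B|Aᵢ)×P(Aᵢ)
  1/20×23/100 = 23/2000
  4/25×77/100 = 77/625
Sum = 1347/10000

P(defect) = 1347/10000 ≈ 13.47%


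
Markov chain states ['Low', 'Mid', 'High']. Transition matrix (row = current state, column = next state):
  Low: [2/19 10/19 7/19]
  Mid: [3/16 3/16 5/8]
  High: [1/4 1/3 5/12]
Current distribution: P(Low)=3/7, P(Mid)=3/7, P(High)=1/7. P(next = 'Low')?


P(next=Low) = Σᵢ P(now=i)×P(i→Low)
= 3/7×2/19 + 3/7×3/16 + 1/7×1/4
= 6/133 + 9/112 + 1/28 = 49/304

P = 49/304 ≈ 0.1612


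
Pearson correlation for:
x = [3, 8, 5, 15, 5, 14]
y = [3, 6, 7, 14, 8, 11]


n=6, Σx=50, Σy=49, Σxy=496, Σx²=544, Σy²=475
r = (6×496 - 50×49)/√((6×544 - 50²)(6×475 - 49²))
= 526/√(764×449) = 526/√343036 ≈ 526/585.6928 ≈ 0.8981

r ≈ 0.8981


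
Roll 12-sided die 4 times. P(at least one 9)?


P(no 9)^4 = (11/12)^4 = 14641/20736
P(≥1) = 1 - 14641/20736 = 6095/20736

P = 6095/20736 ≈ 29.39%


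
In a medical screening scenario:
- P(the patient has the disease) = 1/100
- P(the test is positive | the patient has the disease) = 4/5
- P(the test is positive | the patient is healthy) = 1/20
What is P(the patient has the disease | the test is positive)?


Using Bayes' theorem:
P(A|B) = P(B|A)·P(A) / P(B)

P(the test is positive) = 4/5 × 1/100 + 1/20 × 99/100
= 1/125 + 99/2000 = 23/400

P(the patient has the disease|the test is positive) = (1/125) / (23/400) = 16/115

P(the patient has the disease|the test is positive) = 16/115 ≈ 13.91%


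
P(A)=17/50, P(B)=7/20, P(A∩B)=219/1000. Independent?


P(A)×P(B) = 119/1000
P(A∩B) = 219/1000
Not equal → NOT independent

No, not independent


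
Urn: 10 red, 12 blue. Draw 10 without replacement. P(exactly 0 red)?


Hypergeometric: C(10,0)×C(12,10)/C(22,10)
= 1×66/646646 = 3/29393

P(X=0) = 3/29393 ≈ 0.01%


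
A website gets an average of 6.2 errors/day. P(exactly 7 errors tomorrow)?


Poisson(λ=6.2): P(X=7) = e^(-λ)×λ^k/k!
= e^(-6.2) × 6.2^7 / 7!
≈ 0.002029430636 × 352161.460621 / 5040 ≈ 0.141803

P(X=7) ≈ 0.141803 ≈ 14.18%


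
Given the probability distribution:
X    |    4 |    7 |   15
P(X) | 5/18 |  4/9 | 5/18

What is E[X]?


E[X] = Σ x·P(X=x)
= (4)×(5/18) + (7)×(4/9) + (15)×(5/18)
= 151/18

E[X] = 151/18


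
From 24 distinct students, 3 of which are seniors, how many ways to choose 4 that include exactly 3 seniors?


Choose 3 of the 3 seniors and 1 of the other 21 students:
C(3,3)×C(21,1) = 1×21 = 21

21


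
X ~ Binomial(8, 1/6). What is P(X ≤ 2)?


P(X ≤ 2) = Σ P(X=i) for i=0..2
P(X=0) = 390625/1679616
P(X=1) = 78125/209952
P(X=2) = 109375/419904
Sum = 484375/559872

P(X ≤ 2) = 484375/559872 ≈ 86.52%


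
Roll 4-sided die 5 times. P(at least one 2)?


P(no 2)^5 = (3/4)^5 = 243/1024
P(≥1) = 1 - 243/1024 = 781/1024

P = 781/1024 ≈ 76.27%


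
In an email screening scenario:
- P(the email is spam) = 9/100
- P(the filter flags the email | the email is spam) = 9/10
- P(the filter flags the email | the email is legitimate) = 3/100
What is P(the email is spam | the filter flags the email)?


Using Bayes' theorem:
P(A|B) = P(B|A)·P(A) / P(B)

P(the filter flags the email) = 9/10 × 9/100 + 3/100 × 91/100
= 81/1000 + 273/10000 = 1083/10000

P(the email is spam|the filter flags the email) = (81/1000) / (1083/10000) = 270/361

P(the email is spam|the filter flags the email) = 270/361 ≈ 74.79%


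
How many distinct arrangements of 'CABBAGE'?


Letters: 7, freq: {'C': 1, 'A': 2, 'B': 2, 'G': 1, 'E': 1}
7!/(1!×2!×2!×1!×1!) = 5040/4 = 1260

1260


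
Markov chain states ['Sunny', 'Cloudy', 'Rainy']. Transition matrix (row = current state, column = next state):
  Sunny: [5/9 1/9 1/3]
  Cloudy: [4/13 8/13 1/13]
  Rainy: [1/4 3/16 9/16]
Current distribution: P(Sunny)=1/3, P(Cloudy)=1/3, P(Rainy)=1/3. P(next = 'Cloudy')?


P(next=Cloudy) = Σᵢ P(now=i)×P(i→Cloudy)
= 1/3×1/9 + 1/3×8/13 + 1/3×3/16
= 1/27 + 8/39 + 1/16 = 1711/5616

P = 1711/5616 ≈ 0.3047


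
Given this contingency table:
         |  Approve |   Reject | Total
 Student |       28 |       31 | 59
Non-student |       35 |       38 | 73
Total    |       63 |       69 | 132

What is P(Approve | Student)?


P(Approve | Student) = 28/(28+31) = 28/59

P(Approve|Student) = 28/59 ≈ 47.46%


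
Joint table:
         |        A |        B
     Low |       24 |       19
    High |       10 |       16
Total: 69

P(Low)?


P(Low) = (24+19)/69 = 43/69

P(Low) = 43/69 ≈ 62.32%


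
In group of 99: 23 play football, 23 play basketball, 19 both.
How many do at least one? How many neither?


|A∪B| = 23+23-19 = 27
Neither = 99-27 = 72

At least one: 27; Neither: 72


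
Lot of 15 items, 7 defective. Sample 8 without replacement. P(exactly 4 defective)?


Hypergeometric: C(7,4)×C(8,4)/C(15,8)
= 35×70/6435 = 490/1287

P(X=4) = 490/1287 ≈ 38.07%


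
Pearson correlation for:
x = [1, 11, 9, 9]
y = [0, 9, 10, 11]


n=4, Σx=30, Σy=30, Σxy=288, Σx²=284, Σy²=302
r = (4×288 - 30×30)/√((4×284 - 30²)(4×302 - 30²))
= 252/√(236×308) = 252/√72688 ≈ 252/269.6071 ≈ 0.9347

r ≈ 0.9347


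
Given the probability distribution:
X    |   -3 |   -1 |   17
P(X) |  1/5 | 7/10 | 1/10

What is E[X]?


E[X] = Σ x·P(X=x)
= (-3)×(1/5) + (-1)×(7/10) + (17)×(1/10)
= 2/5

E[X] = 2/5


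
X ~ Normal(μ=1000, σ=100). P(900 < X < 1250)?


z₁=(900-1000)/100=-1.0, z₂=(1250-1000)/100=2.5
P = Φ(2.5) - Φ(-1.0) = 0.993790 - 0.158655 = 0.835135 ≈ 0.8351

P(900 < X < 1250) ≈ 0.8351


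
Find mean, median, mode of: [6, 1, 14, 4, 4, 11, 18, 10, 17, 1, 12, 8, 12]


Sorted: [1, 1, 4, 4, 6, 8, 10, 11, 12, 12, 14, 17, 18]
Mean = 118/13
Median = 10
Freq: {6: 1, 1: 2, 14: 1, 4: 2, 11: 1, 18: 1, 10: 1, 17: 1, 12: 2, 8: 1}
Mode: [1, 4, 12]

Mean=118/13, Median=10, Mode=[1, 4, 12]


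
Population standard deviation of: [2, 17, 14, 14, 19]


Mean = 66/5
  (2-66/5)²=3136/25
  (17-66/5)²=361/25
  (14-66/5)²=16/25
  (14-66/5)²=16/25
  (19-66/5)²=841/25
Σ(x-μ)² = 874/5
σ² = (874/5)/5 = 874/25

σ = √(874/25) ≈ 5.9127


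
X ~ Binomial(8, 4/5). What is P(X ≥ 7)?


P(X ≥ 7) = Σ P(X=i) for i=7..8
P(X=7) = 131072/390625
P(X=8) = 65536/390625
Sum = 196608/390625

P(X ≥ 7) = 196608/390625 ≈ 50.33%


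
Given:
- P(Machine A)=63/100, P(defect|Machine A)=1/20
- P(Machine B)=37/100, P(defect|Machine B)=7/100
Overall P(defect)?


P(B) = Σ P(B|Aᵢ)×P(Aᵢ)
  1/20×63/100 = 63/2000
  7/100×37/100 = 259/10000
Sum = 287/5000

P(defect) = 287/5000 ≈ 5.74%


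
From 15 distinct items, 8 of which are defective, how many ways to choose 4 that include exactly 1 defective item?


Choose 1 of the 8 defective items and 3 of the other 7 items:
C(8,1)×C(7,3) = 8×35 = 280

280


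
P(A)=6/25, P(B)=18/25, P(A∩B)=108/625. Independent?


P(A)×P(B) = 108/625
P(A∩B) = 108/625
Equal ✓ → Independent

Yes, independent


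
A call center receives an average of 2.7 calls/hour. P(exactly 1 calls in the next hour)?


Poisson(λ=2.7): P(X=1) = e^(-λ)×λ^k/k!
= e^(-2.7) × 2.7^1 / 1!
≈ 0.06720551274 × 2.7 / 1 ≈ 0.181455

P(X=1) ≈ 0.181455 ≈ 18.15%


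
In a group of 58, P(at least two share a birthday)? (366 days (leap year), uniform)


P(all different) = Π(366-i)/366 for i=0..57
= 0.008451
P(match) = 1 - 0.008451 = 0.991549

P ≈ 0.9915 ≈ 99.15%


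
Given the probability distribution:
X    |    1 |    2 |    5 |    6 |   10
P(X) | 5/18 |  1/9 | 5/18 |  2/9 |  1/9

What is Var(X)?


E[X] = 13/3
E[X²] = 241/9
Var(X) = E[X²] - (E[X])² = 241/9 - 169/9 = 8

Var(X) = 8 ≈ 8.0000


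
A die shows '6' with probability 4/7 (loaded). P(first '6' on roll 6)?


Geometric: P(X=6) = (1-p)^(k-1)×p = (3/7)^5×4/7 = 972/117649

P(X=6) = 972/117649 ≈ 0.83%


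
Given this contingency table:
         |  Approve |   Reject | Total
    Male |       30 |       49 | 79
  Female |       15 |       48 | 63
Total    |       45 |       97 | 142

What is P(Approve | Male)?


P(Approve | Male) = 30/(30+49) = 30/79

P(Approve|Male) = 30/79 ≈ 37.97%


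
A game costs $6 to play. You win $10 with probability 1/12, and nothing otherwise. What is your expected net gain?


E[gain] = (10-6)×1/12 + (-6)×11/12
= 1/3 - 11/2 = -31/6

Expected net gain = $-31/6 ≈ $-5.17


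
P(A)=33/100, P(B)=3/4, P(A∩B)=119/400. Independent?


P(A)×P(B) = 99/400
P(A∩B) = 119/400
Not equal → NOT independent

No, not independent


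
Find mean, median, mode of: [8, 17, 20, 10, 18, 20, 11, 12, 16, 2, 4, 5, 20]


Sorted: [2, 4, 5, 8, 10, 11, 12, 16, 17, 18, 20, 20, 20]
Mean = 163/13
Median = 12
Freq: {8: 1, 17: 1, 20: 3, 10: 1, 18: 1, 11: 1, 12: 1, 16: 1, 2: 1, 4: 1, 5: 1}
Mode: [20]

Mean=163/13, Median=12, Mode=20


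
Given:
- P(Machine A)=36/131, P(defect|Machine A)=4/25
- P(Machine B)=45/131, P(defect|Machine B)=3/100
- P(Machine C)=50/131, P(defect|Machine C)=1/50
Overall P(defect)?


P(B) = Σ P(B|Aᵢ)×P(Aᵢ)
  4/25×36/131 = 144/3275
  3/100×45/131 = 27/2620
  1/50×50/131 = 1/131
Sum = 811/13100

P(defect) = 811/13100 ≈ 6.19%


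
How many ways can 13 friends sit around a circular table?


Circular arrangements of 13 distinct objects: fix one position to break rotational symmetry.
(n-1)! = 12! = 479001600

479001600


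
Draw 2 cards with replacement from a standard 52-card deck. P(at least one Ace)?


P(not a Ace) = 48/52 = 12/13
P(none in 2 draws) = (12/13)^2 = 144/169
P(≥1 Ace) = 1 - 144/169 = 25/169

P = 25/169 ≈ 14.79%


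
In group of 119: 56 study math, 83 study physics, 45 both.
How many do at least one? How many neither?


|A∪B| = 56+83-45 = 94
Neither = 119-94 = 25

At least one: 94; Neither: 25


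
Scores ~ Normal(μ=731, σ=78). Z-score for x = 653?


z = (x - μ)/σ = (653 - 731)/78 = -1.0

z = -1.0


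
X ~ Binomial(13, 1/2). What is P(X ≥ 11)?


P(X ≥ 11) = Σ P(X=i) for i=11..13
P(X=11) = 39/4096
P(X=12) = 13/8192
P(X=13) = 1/8192
Sum = 23/2048

P(X ≥ 11) = 23/2048 ≈ 1.12%


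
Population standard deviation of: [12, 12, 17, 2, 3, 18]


Mean = 64/6 = 32/3
  (12-32/3)²=16/9
  (12-32/3)²=16/9
  (17-32/3)²=361/9
  (2-32/3)²=676/9
  (3-32/3)²=529/9
  (18-32/3)²=484/9
Σ(x-μ)² = 694/3
σ² = (694/3)/6 = 347/9

σ = √(347/9) ≈ 6.2093


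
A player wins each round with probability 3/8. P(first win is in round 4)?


Geometric: P(X=4) = (1-p)^(k-1)×p = (5/8)^3×3/8 = 375/4096

P(X=4) = 375/4096 ≈ 9.16%


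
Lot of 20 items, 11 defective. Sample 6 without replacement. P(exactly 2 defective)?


Hypergeometric: C(11,2)×C(9,4)/C(20,6)
= 55×126/38760 = 231/1292

P(X=2) = 231/1292 ≈ 17.88%


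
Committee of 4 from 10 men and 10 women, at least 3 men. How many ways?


Count by #men:
  3M,1W: C(10,3)×C(10,1)=1200
  4M,0W: C(10,4)×C(10,0)=210
Total = 1410

1410


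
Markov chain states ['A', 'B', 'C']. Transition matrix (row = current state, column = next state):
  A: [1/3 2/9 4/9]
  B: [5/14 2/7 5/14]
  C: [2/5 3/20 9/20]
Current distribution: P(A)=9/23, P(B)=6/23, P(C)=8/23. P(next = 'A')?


P(next=A) = Σᵢ P(now=i)×P(i→A)
= 9/23×1/3 + 6/23×5/14 + 8/23×2/5
= 3/23 + 15/161 + 16/115 = 292/805

P = 292/805 ≈ 0.3627


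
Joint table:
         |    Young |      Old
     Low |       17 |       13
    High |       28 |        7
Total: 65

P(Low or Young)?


P(Low∨Young) = P(Low) + P(Young) - P(Low∧Young)
= (30 + 45 - 17)/65 = 58/65

P = 58/65 ≈ 89.23%


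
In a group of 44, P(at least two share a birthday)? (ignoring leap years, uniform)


P(all different) = Π(365-i)/365 for i=0..43
= 0.067115
P(match) = 1 - 0.067115 = 0.932885

P ≈ 0.9329 ≈ 93.29%


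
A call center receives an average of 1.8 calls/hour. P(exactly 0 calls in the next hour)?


Poisson(λ=1.8): P(X=0) = e^(-λ)×λ^k/k!
= e^(-1.8) × 1.8^0 / 0!
≈ 0.1652988882 × 1 / 1 ≈ 0.165299

P(X=0) ≈ 0.165299 ≈ 16.53%


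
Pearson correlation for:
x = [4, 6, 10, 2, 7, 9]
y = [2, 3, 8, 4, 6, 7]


n=6, Σx=38, Σy=30, Σxy=219, Σx²=286, Σy²=178
r = (6×219 - 38×30)/√((6×286 - 38²)(6×178 - 30²))
= 174/√(272×168) = 174/√45696 ≈ 174/213.7662 ≈ 0.8140

r ≈ 0.8140


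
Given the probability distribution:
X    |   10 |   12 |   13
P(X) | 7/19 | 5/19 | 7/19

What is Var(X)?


E[X] = 221/19
E[X²] = 137
Var(X) = E[X²] - (E[X])² = 137 - 48841/361 = 616/361

Var(X) = 616/361 ≈ 1.7064


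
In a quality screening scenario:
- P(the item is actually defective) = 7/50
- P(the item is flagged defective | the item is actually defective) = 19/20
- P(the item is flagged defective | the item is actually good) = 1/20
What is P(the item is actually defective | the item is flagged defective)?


Using Bayes' theorem:
P(A|B) = P(B|A)·P(A) / P(B)

P(the item is flagged defective) = 19/20 × 7/50 + 1/20 × 43/50
= 133/1000 + 43/1000 = 22/125

P(the item is actually defective|the item is flagged defective) = (133/1000) / (22/125) = 133/176

P(the item is actually defective|the item is flagged defective) = 133/176 ≈ 75.57%


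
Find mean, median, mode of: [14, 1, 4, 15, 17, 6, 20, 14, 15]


Sorted: [1, 4, 6, 14, 14, 15, 15, 17, 20]
Mean = 106/9
Median = 14
Freq: {14: 2, 1: 1, 4: 1, 15: 2, 17: 1, 6: 1, 20: 1}
Mode: [14, 15]

Mean=106/9, Median=14, Mode=[14, 15]


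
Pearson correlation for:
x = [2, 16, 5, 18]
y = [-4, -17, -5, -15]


n=4, Σx=41, Σy=-41, Σxy=-575, Σx²=609, Σy²=555
r = (4×(-575) - 41×(-41))/√((4×609 - 41²)(4×555 - (-41)²))
= -619/√(755×539) = -619/√406945 ≈ -619/637.9224 ≈ -0.9703

r ≈ -0.9703


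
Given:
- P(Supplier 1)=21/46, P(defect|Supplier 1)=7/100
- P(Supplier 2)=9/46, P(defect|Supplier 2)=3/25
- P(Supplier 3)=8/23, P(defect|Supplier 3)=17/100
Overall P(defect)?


P(B) = Σ P(B|Aᵢ)×P(Aᵢ)
  7/100×21/46 = 147/4600
  3/25×9/46 = 27/1150
  17/100×8/23 = 34/575
Sum = 527/4600

P(defect) = 527/4600 ≈ 11.46%


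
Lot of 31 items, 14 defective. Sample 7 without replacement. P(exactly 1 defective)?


Hypergeometric: C(14,1)×C(17,6)/C(31,7)
= 14×12376/2629575 = 13328/202275

P(X=1) = 13328/202275 ≈ 6.59%


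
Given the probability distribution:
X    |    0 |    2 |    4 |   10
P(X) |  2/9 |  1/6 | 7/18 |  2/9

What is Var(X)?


E[X] = 37/9
E[X²] = 262/9
Var(X) = E[X²] - (E[X])² = 262/9 - 1369/81 = 989/81

Var(X) = 989/81 ≈ 12.2099


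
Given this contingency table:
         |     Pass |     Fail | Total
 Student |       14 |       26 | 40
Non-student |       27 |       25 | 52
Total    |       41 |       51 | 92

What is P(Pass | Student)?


P(Pass | Student) = 14/(14+26) = 14/40 = 7/20

P(Pass|Student) = 7/20 ≈ 35.00%


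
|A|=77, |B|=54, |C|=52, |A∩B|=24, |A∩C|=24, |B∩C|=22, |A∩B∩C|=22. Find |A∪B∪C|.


|A∪B∪C| = 77+54+52-24-24-22+22 = 135

|A∪B∪C| = 135


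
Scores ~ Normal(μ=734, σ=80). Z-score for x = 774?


z = (x - μ)/σ = (774 - 734)/80 = 0.5

z = 0.5


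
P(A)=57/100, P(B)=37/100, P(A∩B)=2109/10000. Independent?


P(A)×P(B) = 2109/10000
P(A∩B) = 2109/10000
Equal ✓ → Independent

Yes, independent


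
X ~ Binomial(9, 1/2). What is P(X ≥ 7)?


P(X ≥ 7) = Σ P(X=i) for i=7..9
P(X=7) = 9/128
P(X=8) = 9/512
P(X=9) = 1/512
Sum = 23/256

P(X ≥ 7) = 23/256 ≈ 8.98%


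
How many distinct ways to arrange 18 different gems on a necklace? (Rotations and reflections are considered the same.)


Free circular arrangements: rotations and reflections both identified.
(n-1)!/2 = 17!/2 = 355687428096000/2 = 177843714048000

177843714048000


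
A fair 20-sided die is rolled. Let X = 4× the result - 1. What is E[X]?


E[die] = (1+20)/2 = 21/2
E[X] = 4×21/2 - 1 = 41

E[X] = 41


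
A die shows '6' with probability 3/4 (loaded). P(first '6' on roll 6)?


Geometric: P(X=6) = (1-p)^(k-1)×p = (1/4)^5×3/4 = 3/4096

P(X=6) = 3/4096 ≈ 0.07%


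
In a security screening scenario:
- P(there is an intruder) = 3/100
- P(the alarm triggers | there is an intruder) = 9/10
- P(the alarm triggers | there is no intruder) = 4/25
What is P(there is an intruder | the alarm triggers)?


Using Bayes' theorem:
P(A|B) = P(B|A)·P(A) / P(B)

P(the alarm triggers) = 9/10 × 3/100 + 4/25 × 97/100
= 27/1000 + 97/625 = 911/5000

P(there is an intruder|the alarm triggers) = (27/1000) / (911/5000) = 135/911

P(there is an intruder|the alarm triggers) = 135/911 ≈ 14.82%


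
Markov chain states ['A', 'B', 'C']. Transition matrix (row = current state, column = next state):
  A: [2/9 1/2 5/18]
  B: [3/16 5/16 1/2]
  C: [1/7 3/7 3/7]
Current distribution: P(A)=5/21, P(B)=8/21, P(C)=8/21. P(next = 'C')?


P(next=C) = Σᵢ P(now=i)×P(i→C)
= 5/21×5/18 + 8/21×1/2 + 8/21×3/7
= 25/378 + 4/21 + 8/49 = 1111/2646

P = 1111/2646 ≈ 0.4199


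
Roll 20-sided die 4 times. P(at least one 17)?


P(no 17)^4 = (19/20)^4 = 130321/160000
P(≥1) = 1 - 130321/160000 = 29679/160000

P = 29679/160000 ≈ 18.55%


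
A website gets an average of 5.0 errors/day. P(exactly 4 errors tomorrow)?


Poisson(λ=5.0): P(X=4) = e^(-λ)×λ^k/k!
= e^(-5.0) × 5.0^4 / 4!
≈ 0.006737946999 × 625 / 24 ≈ 0.175467

P(X=4) ≈ 0.175467 ≈ 17.55%


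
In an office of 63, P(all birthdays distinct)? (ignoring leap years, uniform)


P(all different) = Π(365-i)/365 for i=0..62
= (365/365)×(364/365)×...×(303/365)
= 0.003396

P ≈ 0.0034 ≈ 0.34%


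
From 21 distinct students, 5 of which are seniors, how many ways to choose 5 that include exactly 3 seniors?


Choose 3 of the 5 seniors and 2 of the other 16 students:
C(5,3)×C(16,2) = 10×120 = 1200

1200


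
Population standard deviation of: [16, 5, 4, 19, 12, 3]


Mean = 59/6
  (16-59/6)²=1369/36
  (5-59/6)²=841/36
  (4-59/6)²=1225/36
  (19-59/6)²=3025/36
  (12-59/6)²=169/36
  (3-59/6)²=1681/36
Σ(x-μ)² = 1385/6
σ² = (1385/6)/6 = 1385/36

σ = √(1385/36) ≈ 6.2026


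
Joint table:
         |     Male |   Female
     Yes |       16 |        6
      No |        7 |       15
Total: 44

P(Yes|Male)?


P(Yes|Male) = 16/(16+7) = 16/23

P = 16/23 ≈ 69.57%


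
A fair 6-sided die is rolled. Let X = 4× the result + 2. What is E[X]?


E[die] = (1+6)/2 = 7/2
E[X] = 4×7/2 + 2 = 16

E[X] = 16


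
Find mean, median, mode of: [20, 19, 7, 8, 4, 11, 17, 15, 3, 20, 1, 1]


Sorted: [1, 1, 3, 4, 7, 8, 11, 15, 17, 19, 20, 20]
Mean = 126/12 = 21/2
Median = 19/2
Freq: {20: 2, 19: 1, 7: 1, 8: 1, 4: 1, 11: 1, 17: 1, 15: 1, 3: 1, 1: 2}
Mode: [1, 20]

Mean=21/2, Median=19/2, Mode=[1, 20]


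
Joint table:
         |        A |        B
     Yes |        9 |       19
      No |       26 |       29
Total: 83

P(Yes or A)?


P(Yes∨A) = P(Yes) + P(A) - P(Yes∧A)
= (28 + 35 - 9)/83 = 54/83

P = 54/83 ≈ 65.06%


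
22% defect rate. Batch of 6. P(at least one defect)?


P(all good) = (39/50)^6 = 3518743761/15625000000
P(≥1 defect) = 12106256239/15625000000

P = 12106256239/15625000000 ≈ 77.48%


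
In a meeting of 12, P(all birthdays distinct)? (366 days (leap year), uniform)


P(all different) = Π(366-i)/366 for i=0..11
= (366/366)×(365/366)×...×(355/366)
= 0.833396

P ≈ 0.8334 ≈ 83.34%


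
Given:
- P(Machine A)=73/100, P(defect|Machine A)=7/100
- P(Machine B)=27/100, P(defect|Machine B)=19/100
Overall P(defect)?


P(B) = Σ P(B|Aᵢ)×P(Aᵢ)
  7/100×73/100 = 511/10000
  19/100×27/100 = 513/10000
Sum = 64/625

P(defect) = 64/625 ≈ 10.24%


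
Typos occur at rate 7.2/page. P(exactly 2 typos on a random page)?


Poisson(λ=7.2): P(X=2) = e^(-λ)×λ^k/k!
= e^(-7.2) × 7.2^2 / 2!
≈ 0.0007465858084 × 51.84 / 2 ≈ 0.019352

P(X=2) ≈ 0.019352 ≈ 1.94%


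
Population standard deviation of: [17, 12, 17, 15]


Mean = 61/4
  (17-61/4)²=49/16
  (12-61/4)²=169/16
  (17-61/4)²=49/16
  (15-61/4)²=1/16
Σ(x-μ)² = 67/4
σ² = (67/4)/4 = 67/16

σ = √(67/16) ≈ 2.0463


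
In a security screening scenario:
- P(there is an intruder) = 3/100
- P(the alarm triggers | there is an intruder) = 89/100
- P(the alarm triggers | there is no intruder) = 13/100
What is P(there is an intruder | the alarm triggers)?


Using Bayes' theorem:
P(A|B) = P(B|A)·P(A) / P(B)

P(the alarm triggers) = 89/100 × 3/100 + 13/100 × 97/100
= 267/10000 + 1261/10000 = 191/1250

P(there is an intruder|the alarm triggers) = (267/10000) / (191/1250) = 267/1528

P(there is an intruder|the alarm triggers) = 267/1528 ≈ 17.47%


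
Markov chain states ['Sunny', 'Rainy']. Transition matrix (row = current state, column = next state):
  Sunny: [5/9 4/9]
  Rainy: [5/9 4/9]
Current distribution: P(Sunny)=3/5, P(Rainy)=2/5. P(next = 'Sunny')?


P(next=Sunny) = Σᵢ P(now=i)×P(i→Sunny)
= 3/5×5/9 + 2/5×5/9
= 1/3 + 2/9 = 5/9

P = 5/9 ≈ 0.5556


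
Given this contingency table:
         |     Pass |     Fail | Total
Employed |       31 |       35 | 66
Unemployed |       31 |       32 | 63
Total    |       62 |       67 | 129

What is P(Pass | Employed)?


P(Pass | Employed) = 31/(31+35) = 31/66

P(Pass|Employed) = 31/66 ≈ 46.97%


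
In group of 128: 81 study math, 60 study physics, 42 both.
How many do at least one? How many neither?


|A∪B| = 81+60-42 = 99
Neither = 128-99 = 29

At least one: 99; Neither: 29


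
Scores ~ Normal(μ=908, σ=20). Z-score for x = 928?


z = (x - μ)/σ = (928 - 908)/20 = 1.0

z = 1.0


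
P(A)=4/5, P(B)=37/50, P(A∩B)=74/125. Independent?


P(A)×P(B) = 74/125
P(A∩B) = 74/125
Equal ✓ → Independent

Yes, independent


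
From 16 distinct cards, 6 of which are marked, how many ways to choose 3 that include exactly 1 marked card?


Choose 1 of the 6 marked cards and 2 of the other 10 cards:
C(6,1)×C(10,2) = 6×45 = 270

270


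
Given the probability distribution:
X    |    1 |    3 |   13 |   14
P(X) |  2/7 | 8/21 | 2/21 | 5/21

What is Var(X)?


E[X] = 6
E[X²] = 1396/21
Var(X) = E[X²] - (E[X])² = 1396/21 - 36 = 640/21

Var(X) = 640/21 ≈ 30.4762


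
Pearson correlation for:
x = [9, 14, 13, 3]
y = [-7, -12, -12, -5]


n=4, Σx=39, Σy=-36, Σxy=-402, Σx²=455, Σy²=362
r = (4×(-402) - 39×(-36))/√((4×455 - 39²)(4×362 - (-36)²))
= -204/√(299×152) = -204/√45448 ≈ -204/213.1854 ≈ -0.9569

r ≈ -0.9569


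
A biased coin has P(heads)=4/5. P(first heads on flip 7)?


Geometric: P(X=7) = (1-p)^(k-1)×p = (1/5)^6×4/5 = 4/78125

P(X=7) = 4/78125 ≈ 0.01%


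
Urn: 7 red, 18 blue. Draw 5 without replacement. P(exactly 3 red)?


Hypergeometric: C(7,3)×C(18,2)/C(25,5)
= 35×153/53130 = 51/506

P(X=3) = 51/506 ≈ 10.08%


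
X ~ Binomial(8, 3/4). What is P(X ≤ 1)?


P(X ≤ 1) = Σ P(X=i) for i=0..1
P(X=0) = 1/65536
P(X=1) = 3/8192
Sum = 25/65536

P(X ≤ 1) = 25/65536 ≈ 0.04%


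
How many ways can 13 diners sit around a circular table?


Circular arrangements of 13 distinct objects: fix one position to break rotational symmetry.
(n-1)! = 12! = 479001600

479001600


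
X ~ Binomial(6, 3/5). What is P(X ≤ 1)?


P(X ≤ 1) = Σ P(X=i) for i=0..1
P(X=0) = 64/15625
P(X=1) = 576/15625
Sum = 128/3125

P(X ≤ 1) = 128/3125 ≈ 4.10%


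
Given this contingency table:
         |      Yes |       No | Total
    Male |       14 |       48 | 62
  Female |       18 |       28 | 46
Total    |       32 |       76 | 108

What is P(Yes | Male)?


P(Yes | Male) = 14/(14+48) = 14/62 = 7/31

P(Yes|Male) = 7/31 ≈ 22.58%


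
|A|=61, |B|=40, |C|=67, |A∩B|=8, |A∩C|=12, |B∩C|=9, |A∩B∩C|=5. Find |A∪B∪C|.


|A∪B∪C| = 61+40+67-8-12-9+5 = 144

|A∪B∪C| = 144


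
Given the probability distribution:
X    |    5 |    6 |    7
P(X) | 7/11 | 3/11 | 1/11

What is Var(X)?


E[X] = 60/11
E[X²] = 332/11
Var(X) = E[X²] - (E[X])² = 332/11 - 3600/121 = 52/121

Var(X) = 52/121 ≈ 0.4298


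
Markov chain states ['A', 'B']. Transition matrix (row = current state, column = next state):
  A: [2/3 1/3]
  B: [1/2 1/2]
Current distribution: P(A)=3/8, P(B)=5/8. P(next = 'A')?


P(next=A) = Σᵢ P(now=i)×P(i→A)
= 3/8×2/3 + 5/8×1/2
= 1/4 + 5/16 = 9/16

P = 9/16 ≈ 0.5625


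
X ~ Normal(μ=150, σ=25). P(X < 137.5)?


z = (137.5-150)/25 = -0.5
P(Z < -0.5) = 0.3085

P(X < 137.5) ≈ 0.3085


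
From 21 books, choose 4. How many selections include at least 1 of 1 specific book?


Complement: C(21,4) - C(20,4) = 5985 - 4845 = 1140

1140


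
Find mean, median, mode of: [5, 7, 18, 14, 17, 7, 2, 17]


Sorted: [2, 5, 7, 7, 14, 17, 17, 18]
Mean = 87/8
Median = 21/2
Freq: {5: 1, 7: 2, 18: 1, 14: 1, 17: 2, 2: 1}
Mode: [7, 17]

Mean=87/8, Median=21/2, Mode=[7, 17]


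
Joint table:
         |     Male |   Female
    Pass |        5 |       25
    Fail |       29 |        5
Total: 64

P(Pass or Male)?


P(Pass∨Male) = P(Pass) + P(Male) - P(Pass∧Male)
= (30 + 34 - 5)/64 = 59/64

P = 59/64 ≈ 92.19%


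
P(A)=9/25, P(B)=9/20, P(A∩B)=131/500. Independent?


P(A)×P(B) = 81/500
P(A∩B) = 131/500
Not equal → NOT independent

No, not independent


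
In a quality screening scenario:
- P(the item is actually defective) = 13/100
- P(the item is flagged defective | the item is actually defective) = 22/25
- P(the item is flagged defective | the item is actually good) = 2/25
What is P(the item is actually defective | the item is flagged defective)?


Using Bayes' theorem:
P(A|B) = P(B|A)·P(A) / P(B)

P(the item is flagged defective) = 22/25 × 13/100 + 2/25 × 87/100
= 143/1250 + 87/1250 = 23/125

P(the item is actually defective|the item is flagged defective) = (143/1250) / (23/125) = 143/230

P(the item is actually defective|the item is flagged defective) = 143/230 ≈ 62.17%


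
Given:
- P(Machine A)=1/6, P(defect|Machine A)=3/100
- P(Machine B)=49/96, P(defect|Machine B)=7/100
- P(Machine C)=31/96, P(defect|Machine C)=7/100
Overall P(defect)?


P(B) = Σ P(B|Aᵢ)×P(Aᵢ)
  3/100×1/6 = 1/200
  7/100×49/96 = 343/9600
  7/100×31/96 = 217/9600
Sum = 19/300

P(defect) = 19/300 ≈ 6.33%


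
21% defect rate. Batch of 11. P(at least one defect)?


P(all good) = (79/100)^11 = 747993810527520928879/10000000000000000000000
P(≥1 defect) = 9252006189472479071121/10000000000000000000000

P = 9252006189472479071121/10000000000000000000000 ≈ 92.52%


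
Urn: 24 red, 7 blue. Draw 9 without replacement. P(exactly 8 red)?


Hypergeometric: C(24,8)×C(7,1)/C(31,9)
= 735471×7/20160075 = 74613/292175

P(X=8) = 74613/292175 ≈ 25.54%


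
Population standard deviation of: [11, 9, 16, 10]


Mean = 46/4 = 23/2
  (11-23/2)²=1/4
  (9-23/2)²=25/4
  (16-23/2)²=81/4
  (10-23/2)²=9/4
Σ(x-μ)² = 29
σ² = 29/4

σ = √(29/4) ≈ 2.6926


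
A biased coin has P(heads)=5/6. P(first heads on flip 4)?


Geometric: P(X=4) = (1-p)^(k-1)×p = (1/6)^3×5/6 = 5/1296

P(X=4) = 5/1296 ≈ 0.39%


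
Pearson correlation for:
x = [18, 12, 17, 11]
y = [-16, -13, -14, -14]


n=4, Σx=58, Σy=-57, Σxy=-836, Σx²=878, Σy²=817
r = (4×(-836) - 58×(-57))/√((4×878 - 58²)(4×817 - (-57)²))
= -38/√(148×19) = -38/√2812 ≈ -38/53.0283 ≈ -0.7166

r ≈ -0.7166


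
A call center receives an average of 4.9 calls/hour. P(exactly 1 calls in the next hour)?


Poisson(λ=4.9): P(X=1) = e^(-λ)×λ^k/k!
= e^(-4.9) × 4.9^1 / 1!
≈ 0.007446583071 × 4.9 / 1 ≈ 0.036488

P(X=1) ≈ 0.036488 ≈ 3.65%


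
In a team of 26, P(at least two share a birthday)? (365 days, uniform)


P(all different) = Π(365-i)/365 for i=0..25
= 0.401759
P(match) = 1 - 0.401759 = 0.598241

P ≈ 0.5982 ≈ 59.82%


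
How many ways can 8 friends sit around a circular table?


Circular arrangements of 8 distinct objects: fix one position to break rotational symmetry.
(n-1)! = 7! = 5040

5040


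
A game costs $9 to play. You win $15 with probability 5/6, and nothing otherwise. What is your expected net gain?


E[gain] = (15-9)×5/6 + (-9)×1/6
= 5 - 3/2 = 7/2

Expected net gain = $7/2 ≈ $3.50


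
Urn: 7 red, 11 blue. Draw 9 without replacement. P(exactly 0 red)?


Hypergeometric: C(7,0)×C(11,9)/C(18,9)
= 1×55/48620 = 1/884

P(X=0) = 1/884 ≈ 0.11%


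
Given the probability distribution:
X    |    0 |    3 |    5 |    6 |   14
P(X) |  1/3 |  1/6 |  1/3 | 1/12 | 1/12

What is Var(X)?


E[X] = 23/6
E[X²] = 175/6
Var(X) = E[X²] - (E[X])² = 175/6 - 529/36 = 521/36

Var(X) = 521/36 ≈ 14.4722


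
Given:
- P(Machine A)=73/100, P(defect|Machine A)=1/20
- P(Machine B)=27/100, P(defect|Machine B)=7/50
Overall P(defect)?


P(B) = Σ P(B|Aᵢ)×P(Aᵢ)
  1/20×73/100 = 73/2000
  7/50×27/100 = 189/5000
Sum = 743/10000

P(defect) = 743/10000 ≈ 7.43%


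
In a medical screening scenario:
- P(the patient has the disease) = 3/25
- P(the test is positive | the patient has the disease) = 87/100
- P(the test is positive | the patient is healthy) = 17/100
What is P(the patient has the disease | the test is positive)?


Using Bayes' theorem:
P(A|B) = P(B|A)·P(A) / P(B)

P(the test is positive) = 87/100 × 3/25 + 17/100 × 22/25
= 261/2500 + 187/1250 = 127/500

P(the patient has the disease|the test is positive) = (261/2500) / (127/500) = 261/635

P(the patient has the disease|the test is positive) = 261/635 ≈ 41.10%


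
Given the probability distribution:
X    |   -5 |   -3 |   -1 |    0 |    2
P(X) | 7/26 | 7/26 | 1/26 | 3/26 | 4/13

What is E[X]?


E[X] = Σ x·P(X=x)
= (-5)×(7/26) + (-3)×(7/26) + (-1)×(1/26) + (0)×(3/26) + (2)×(4/13)
= -41/26

E[X] = -41/26


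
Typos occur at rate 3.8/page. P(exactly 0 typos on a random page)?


Poisson(λ=3.8): P(X=0) = e^(-λ)×λ^k/k!
= e^(-3.8) × 3.8^0 / 0!
≈ 0.02237077186 × 1 / 1 ≈ 0.022371

P(X=0) ≈ 0.022371 ≈ 2.24%


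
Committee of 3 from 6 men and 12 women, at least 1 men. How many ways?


Count by #men:
  1M,2W: C(6,1)×C(12,2)=396
  2M,1W: C(6,2)×C(12,1)=180
  3M,0W: C(6,3)×C(12,0)=20
Total = 596

596


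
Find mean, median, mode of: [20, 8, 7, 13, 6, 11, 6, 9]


Sorted: [6, 6, 7, 8, 9, 11, 13, 20]
Mean = 80/8 = 10
Median = 17/2
Freq: {20: 1, 8: 1, 7: 1, 13: 1, 6: 2, 11: 1, 9: 1}
Mode: [6]

Mean=10, Median=17/2, Mode=6


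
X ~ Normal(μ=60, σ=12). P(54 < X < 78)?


z₁=(54-60)/12=-0.5, z₂=(78-60)/12=1.5
P = Φ(1.5) - Φ(-0.5) = 0.933193 - 0.308538 = 0.624655 ≈ 0.6247

P(54 < X < 78) ≈ 0.6247


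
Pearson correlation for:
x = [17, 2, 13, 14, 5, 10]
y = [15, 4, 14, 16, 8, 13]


n=6, Σx=61, Σy=70, Σxy=839, Σx²=783, Σy²=926
r = (6×839 - 61×70)/√((6×783 - 61²)(6×926 - 70²))
= 764/√(977×656) = 764/√640912 ≈ 764/800.5698 ≈ 0.9543

r ≈ 0.9543


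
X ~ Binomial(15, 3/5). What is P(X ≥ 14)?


P(X ≥ 14) = Σ P(X=i) for i=14..15
P(X=14) = 28697814/6103515625
P(X=15) = 14348907/30517578125
Sum = 157837977/30517578125

P(X ≥ 14) = 157837977/30517578125 ≈ 0.52%


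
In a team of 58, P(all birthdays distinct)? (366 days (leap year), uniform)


P(all different) = Π(366-i)/366 for i=0..57
= (366/366)×(365/366)×...×(309/366)
= 0.008451

P ≈ 0.0085 ≈ 0.85%


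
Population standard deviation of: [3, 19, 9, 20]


Mean = 51/4
  (3-51/4)²=1521/16
  (19-51/4)²=625/16
  (9-51/4)²=225/16
  (20-51/4)²=841/16
Σ(x-μ)² = 803/4
σ² = (803/4)/4 = 803/16

σ = √(803/16) ≈ 7.0843


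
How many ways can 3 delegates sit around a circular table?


Circular arrangements of 3 distinct objects: fix one position to break rotational symmetry.
(n-1)! = 2! = 2

2


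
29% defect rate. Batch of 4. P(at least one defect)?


P(all good) = (71/100)^4 = 25411681/100000000
P(≥1 defect) = 74588319/100000000

P = 74588319/100000000 ≈ 74.59%


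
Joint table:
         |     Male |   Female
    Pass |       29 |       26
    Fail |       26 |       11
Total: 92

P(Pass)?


P(Pass) = (29+26)/92 = 55/92

P(Pass) = 55/92 ≈ 59.78%


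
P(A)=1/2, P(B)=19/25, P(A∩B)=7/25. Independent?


P(A)×P(B) = 19/50
P(A∩B) = 7/25
Not equal → NOT independent

No, not independent


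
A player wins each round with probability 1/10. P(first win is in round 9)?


Geometric: P(X=9) = (1-p)^(k-1)×p = (9/10)^8×1/10 = 43046721/1000000000

P(X=9) = 43046721/1000000000 ≈ 4.30%


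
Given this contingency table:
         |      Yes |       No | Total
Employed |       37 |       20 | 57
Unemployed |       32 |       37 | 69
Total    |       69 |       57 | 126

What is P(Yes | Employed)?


P(Yes | Employed) = 37/(37+20) = 37/57

P(Yes|Employed) = 37/57 ≈ 64.91%


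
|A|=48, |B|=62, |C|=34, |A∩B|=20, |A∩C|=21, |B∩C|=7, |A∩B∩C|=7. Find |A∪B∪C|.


|A∪B∪C| = 48+62+34-20-21-7+7 = 103

|A∪B∪C| = 103
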